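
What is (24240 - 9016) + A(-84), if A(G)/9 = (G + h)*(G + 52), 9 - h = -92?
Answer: 10328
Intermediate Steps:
h = 101 (h = 9 - 1*(-92) = 9 + 92 = 101)
A(G) = 9*(52 + G)*(101 + G) (A(G) = 9*((G + 101)*(G + 52)) = 9*((101 + G)*(52 + G)) = 9*((52 + G)*(101 + G)) = 9*(52 + G)*(101 + G))
(24240 - 9016) + A(-84) = (24240 - 9016) + (47268 + 9*(-84)² + 1377*(-84)) = 15224 + (47268 + 9*7056 - 115668) = 15224 + (47268 + 63504 - 115668) = 15224 - 4896 = 10328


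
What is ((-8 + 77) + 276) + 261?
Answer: 606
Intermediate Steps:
((-8 + 77) + 276) + 261 = (69 + 276) + 261 = 345 + 261 = 606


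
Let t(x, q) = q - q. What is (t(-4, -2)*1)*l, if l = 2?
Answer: 0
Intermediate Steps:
t(x, q) = 0
(t(-4, -2)*1)*l = (0*1)*2 = 0*2 = 0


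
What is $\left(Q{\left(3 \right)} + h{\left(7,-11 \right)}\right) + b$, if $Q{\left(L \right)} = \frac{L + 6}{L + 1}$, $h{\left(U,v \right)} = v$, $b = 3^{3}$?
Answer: $\frac{73}{4} \approx 18.25$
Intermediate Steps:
$b = 27$
$Q{\left(L \right)} = \frac{6 + L}{1 + L}$
$\left(Q{\left(3 \right)} + h{\left(7,-11 \right)}\right) + b = \left(\frac{6 + 3}{1 + 3} - 11\right) + 27 = \left(\frac{1}{4} \cdot 9 - 11\right) + 27 = \left(\frac{9}{4} - 11\right) + 27 = - \frac{35}{4} + 27 = \frac{73}{4}$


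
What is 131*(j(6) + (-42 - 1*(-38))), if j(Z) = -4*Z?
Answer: -3668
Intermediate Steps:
131*(j(6) + (-42 - 1*(-38))) = 131*(-4*6 + (-42 - 1*(-38))) = 131*(-24 + (-42 + 38)) = 131*(-24 - 4) = 131*(-28) = -3668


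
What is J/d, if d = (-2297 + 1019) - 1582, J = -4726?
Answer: 2363/1430 ≈ 1.6524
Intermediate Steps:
d = -2860 (d = -1278 - 1582 = -2860)
J/d = -4726/(-2860) = -4726*(-1/2860) = 2363/1430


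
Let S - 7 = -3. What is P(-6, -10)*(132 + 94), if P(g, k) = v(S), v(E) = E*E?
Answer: 3616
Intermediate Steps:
S = 4 (S = 7 - 3 = 4)
v(E) = E²
P(g, k) = 16 (P(g, k) = 4² = 16)
P(-6, -10)*(132 + 94) = 16*(132 + 94) = 16*226 = 3616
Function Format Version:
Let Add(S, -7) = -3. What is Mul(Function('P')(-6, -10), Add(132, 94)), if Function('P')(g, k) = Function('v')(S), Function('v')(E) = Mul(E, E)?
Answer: 3616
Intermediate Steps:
S = 4 (S = Add(7, -3) = 4)
Function('v')(E) = Pow(E, 2)
Function('P')(g, k) = 16 (Function('P')(g, k) = Pow(4, 2) = 16)
Mul(Function('P')(-6, -10), Add(132, 94)) = Mul(16, Add(132, 94)) = Mul(16, 226) = 3616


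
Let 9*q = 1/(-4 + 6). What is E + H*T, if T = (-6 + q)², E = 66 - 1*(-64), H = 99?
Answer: 130619/36 ≈ 3628.3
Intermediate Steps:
q = 1/18 (q = 1/(9*(-4 + 6)) = (⅑)/2 = (⅑)*(½) = 1/18 ≈ 0.055556)
E = 130 (E = 66 + 64 = 130)
T = 11449/324 (T = (-6 + 1/18)² = (-107/18)² = 11449/324 ≈ 35.336)
E + H*T = 130 + 99*(11449/324) = 130 + 125939/36 = 130619/36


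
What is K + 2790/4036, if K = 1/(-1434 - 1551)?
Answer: 4162057/6023730 ≈ 0.69094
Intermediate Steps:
K = -1/2985 (K = 1/(-2985) = -1/2985 ≈ -0.00033501)
K + 2790/4036 = -1/2985 + 2790/4036 = -1/2985 + 2790*(1/4036) = -1/2985 + 1395/2018 = 4162057/6023730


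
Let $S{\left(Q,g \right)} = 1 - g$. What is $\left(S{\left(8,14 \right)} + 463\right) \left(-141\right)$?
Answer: $-63450$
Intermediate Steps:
$\left(S{\left(8,14 \right)} + 463\right) \left(-141\right) = \left(\left(1 - 14\right) + 463\right) \left(-141\right) = \left(-13 + 463\right) \left(-141\right) = 450 \left(-141\right) = -63450$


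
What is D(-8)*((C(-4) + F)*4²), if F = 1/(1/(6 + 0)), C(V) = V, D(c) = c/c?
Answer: 32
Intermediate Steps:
D(c) = 1
F = 6 (F = 1/(1/6) = 1/(⅙) = 6)
D(-8)*((C(-4) + F)*4²) = 1*((-4 + 6)*4²) = 1*(2*16) = 1*32 = 32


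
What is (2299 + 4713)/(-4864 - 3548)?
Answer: -1753/2103 ≈ -0.83357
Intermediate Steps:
(2299 + 4713)/(-4864 - 3548) = 7012/(-8412) = 7012*(-1/8412) = -1753/2103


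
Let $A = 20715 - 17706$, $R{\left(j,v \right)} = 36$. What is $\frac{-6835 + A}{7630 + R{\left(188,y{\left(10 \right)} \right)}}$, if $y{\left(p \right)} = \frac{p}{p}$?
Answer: $- \frac{1913}{3833} \approx -0.49909$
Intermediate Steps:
$y{\left(p \right)} = 1$
$A = 3009$
$\frac{-6835 + A}{7630 + R{\left(188,y{\left(10 \right)} \right)}} = \frac{-6835 + 3009}{7630 + 36} = - \frac{3826}{7666} = \left(-3826\right) \frac{1}{7666} = - \frac{1913}{3833}$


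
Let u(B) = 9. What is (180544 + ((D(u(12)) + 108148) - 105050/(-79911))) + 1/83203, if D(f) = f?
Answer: 1919534034547094/6648834933 ≈ 2.8870e+5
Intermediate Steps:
(180544 + ((D(u(12)) + 108148) - 105050/(-79911))) + 1/83203 = (180544 + ((9 + 108148) - 105050/(-79911))) + 1/83203 = (180544 + (108157 - 105050*(-1/79911))) + 1/83203 = (180544 + (108157 + 105050/79911)) + 1/83203 = (180544 + 8643039077/79911) + 1/83203 = 23070490661/79911 + 1/83203 = 1919534034547094/6648834933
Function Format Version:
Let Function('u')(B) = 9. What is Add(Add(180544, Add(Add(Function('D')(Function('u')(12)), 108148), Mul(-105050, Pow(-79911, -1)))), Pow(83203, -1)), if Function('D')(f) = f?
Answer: Rational(1919534034547094, 6648834933) ≈ 2.8870e+5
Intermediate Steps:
Add(Add(180544, Add(Add(Function('D')(Function('u')(12)), 108148), Mul(-105050, Pow(-79911, -1)))), Pow(83203, -1)) = Add(Add(180544, Add(Add(9, 108148), Mul(-105050, Pow(-79911, -1)))), Pow(83203, -1)) = Add(Add(180544, Add(108157, Mul(-105050, Rational(-1, 79911)))), Rational(1, 83203)) = Add(Add(180544, Add(108157, Rational(105050, 79911))), Rational(1, 83203)) = Add(Add(180544, Rational(8643039077, 79911)), Rational(1, 83203)) = Add(Rational(23070490661, 79911), Rational(1, 83203)) = Rational(1919534034547094, 6648834933)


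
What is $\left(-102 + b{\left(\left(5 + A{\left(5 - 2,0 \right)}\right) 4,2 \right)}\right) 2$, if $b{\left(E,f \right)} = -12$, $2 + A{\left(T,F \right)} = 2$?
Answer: $-228$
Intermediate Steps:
$A{\left(T,F \right)} = 0$ ($A{\left(T,F \right)} = -2 + 2 = 0$)
$\left(-102 + b{\left(\left(5 + A{\left(5 - 2,0 \right)}\right) 4,2 \right)}\right) 2 = \left(-102 - 12\right) 2 = \left(-114\right) 2 = -228$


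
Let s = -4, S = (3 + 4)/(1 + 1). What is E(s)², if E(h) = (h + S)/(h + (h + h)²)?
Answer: 1/14400 ≈ 6.9444e-5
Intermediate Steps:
S = 7/2 ≈ 3.5000
E(h) = (7/2 + h)/(h + 4*h²) (E(h) = (h + 7/2)/(h + (h + h)²) = (7/2 + h)/(h + (2*h)²) = (7/2 + h)/(h + 4*h²))
E(s)² = ((7/2 - 4)/((-4)*(1 + 4*(-4))))² = (-¼*(-½)/(1 - 16))² = (-¼*(-½)/(-15))² = (-¼*(-1/15)*(-½))² = (-1/120)² = 1/14400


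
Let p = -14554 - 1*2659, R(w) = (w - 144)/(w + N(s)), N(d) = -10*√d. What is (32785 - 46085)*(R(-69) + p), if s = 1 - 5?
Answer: 1181327226800/5161 + 56658000*I/5161 ≈ 2.2889e+8 + 10978.0*I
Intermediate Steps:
s = -4
R(w) = (-144 + w)/(w - 20*I) (R(w) = (w - 144)/(w - 20*I) = (-144 + w)/(w - 20*I))
p = -17213 (p = -14554 - 2659 = -17213)
(32785 - 46085)*(R(-69) + p) = (32785 - 46085)*((-144 - 69)/(-69 - 20*I) - 17213) = -13300*(((-69 + 20*I)/5161)*(-213) - 17213) = -13300*(-213*(-69 + 20*I)/5161 - 17213) = -13300*(-17213 - 213*(-69 + 20*I)/5161) = 228932900 + 2832900*(-69 + 20*I)/5161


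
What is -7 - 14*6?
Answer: -91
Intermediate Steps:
-7 - 14*6 = -7 - 84 = -91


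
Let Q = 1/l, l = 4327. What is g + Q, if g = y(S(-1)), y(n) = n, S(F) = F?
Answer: -4326/4327 ≈ -0.99977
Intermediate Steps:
Q = 1/4327 ≈ 0.00023111
g = -1
g + Q = -1 + 1/4327 = -4326/4327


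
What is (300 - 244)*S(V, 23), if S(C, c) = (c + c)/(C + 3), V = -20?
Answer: -2576/17 ≈ -151.53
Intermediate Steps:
S(C, c) = 2*c/(3 + C) (S(C, c) = (2*c)/(3 + C) = 2*c/(3 + C))
(300 - 244)*S(V, 23) = (300 - 244)*(2*23/(3 - 20)) = 56*(2*23/(-17)) = 56*(2*23*(-1/17)) = 56*(-46/17) = -2576/17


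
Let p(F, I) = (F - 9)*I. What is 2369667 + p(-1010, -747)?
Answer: 3130860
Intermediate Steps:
p(F, I) = I*(-9 + F) (p(F, I) = (-9 + F)*I = I*(-9 + F))
2369667 + p(-1010, -747) = 2369667 - 747*(-9 - 1010) = 2369667 - 747*(-1019) = 2369667 + 761193 = 3130860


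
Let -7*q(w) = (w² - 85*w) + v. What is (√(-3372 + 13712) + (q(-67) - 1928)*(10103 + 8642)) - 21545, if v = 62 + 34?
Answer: -445831935/7 + 2*√2585 ≈ -6.3690e+7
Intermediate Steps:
v = 96
q(w) = -96/7 - w²/7 + 85*w/7 (q(w) = -((w² - 85*w) + 96)/7 = -(96 + w² - 85*w)/7 = -96/7 - w²/7 + 85*w/7)
(√(-3372 + 13712) + (q(-67) - 1928)*(10103 + 8642)) - 21545 = (√(-3372 + 13712) + ((-96/7 - ⅐*(-67)² + (85/7)*(-67)) - 1928)*(10103 + 8642)) - 21545 = (√10340 + ((-96/7 - ⅐*4489 - 5695/7) - 1928)*18745) - 21545 = (2*√2585 + ((-96/7 - 4489/7 - 5695/7) - 1928)*18745) - 21545 = (2*√2585 + (-10280/7 - 1928)*18745) - 21545 = (2*√2585 - 23776/7*18745) - 21545 = (2*√2585 - 445681120/7) - 21545 = (-445681120/7 + 2*√2585) - 21545 = -445831935/7 + 2*√2585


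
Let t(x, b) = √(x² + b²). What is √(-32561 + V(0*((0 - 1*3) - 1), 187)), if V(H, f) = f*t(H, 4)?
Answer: I*√31813 ≈ 178.36*I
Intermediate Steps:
t(x, b) = √(b² + x²)
V(H, f) = f*√(16 + H²) (V(H, f) = f*√(4² + H²) = f*√(16 + H²))
√(-32561 + V(0*((0 - 1*3) - 1), 187)) = √(-32561 + 187*√(16 + (0*((0 - 1*3) - 1))²)) = √(-32561 + 187*√(16 + (0*((0 - 3) - 1))²)) = √(-32561 + 187*√(16 + (0*(-3 - 1))²)) = √(-32561 + 187*√(16 + (0*(-4))²)) = √(-32561 + 187*√(16 + 0²)) = √(-32561 + 187*√(16 + 0)) = √(-32561 + 187*√16) = √(-32561 + 187*4) = √(-32561 + 748) = √(-31813) = I*√31813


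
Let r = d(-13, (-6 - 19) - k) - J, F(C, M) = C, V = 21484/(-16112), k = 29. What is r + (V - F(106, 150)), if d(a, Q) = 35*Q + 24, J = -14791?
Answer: 51629561/4028 ≈ 12818.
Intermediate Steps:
V = -5371/4028 (V = 21484*(-1/16112) = -5371/4028 ≈ -1.3334)
d(a, Q) = 24 + 35*Q
r = 12925 (r = (24 + 35*((-6 - 19) - 1*29)) - 1*(-14791) = (24 + 35*(-25 - 29)) + 14791 = (24 + 35*(-54)) + 14791 = (24 - 1890) + 14791 = -1866 + 14791 = 12925)
r + (V - F(106, 150)) = 12925 + (-5371/4028 - 1*106) = 12925 + (-5371/4028 - 106) = 12925 - 432339/4028 = 51629561/4028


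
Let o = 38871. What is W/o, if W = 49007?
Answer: 7001/5553 ≈ 1.2608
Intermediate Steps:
W/o = 49007/38871 = 49007*(1/38871) = 7001/5553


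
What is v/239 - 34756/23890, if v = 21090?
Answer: 247766708/2854855 ≈ 86.788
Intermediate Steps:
v/239 - 34756/23890 = 21090/239 - 34756/23890 = 21090*(1/239) - 34756*1/23890 = 21090/239 - 17378/11945 = 247766708/2854855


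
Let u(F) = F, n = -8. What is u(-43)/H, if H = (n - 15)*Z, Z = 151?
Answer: 43/3473 ≈ 0.012381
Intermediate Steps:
H = -3473 (H = (-8 - 15)*151 = -23*151 = -3473)
u(-43)/H = -43/(-3473) = -43*(-1/3473) = 43/3473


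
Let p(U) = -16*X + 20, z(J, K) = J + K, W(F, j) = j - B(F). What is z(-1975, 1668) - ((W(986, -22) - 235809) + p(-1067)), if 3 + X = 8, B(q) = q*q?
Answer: 1207780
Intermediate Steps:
B(q) = q**2
W(F, j) = j - F**2
X = 5 (X = -3 + 8 = 5)
p(U) = -60 (p(U) = -16*5 + 20 = -80 + 20 = -60)
z(-1975, 1668) - ((W(986, -22) - 235809) + p(-1067)) = (-1975 + 1668) - (((-22 - 1*986**2) - 235809) - 60) = -307 - (((-22 - 1*972196) - 235809) - 60) = -307 - (((-22 - 972196) - 235809) - 60) = -307 - ((-972218 - 235809) - 60) = -307 - (-1208027 - 60) = -307 - 1*(-1208087) = -307 + 1208087 = 1207780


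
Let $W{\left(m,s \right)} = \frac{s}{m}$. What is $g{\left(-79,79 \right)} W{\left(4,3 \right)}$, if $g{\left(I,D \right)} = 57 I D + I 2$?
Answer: $- \frac{1067685}{4} \approx -2.6692 \cdot 10^{5}$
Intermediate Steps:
$g{\left(I,D \right)} = 2 I + 57 D I$ ($g{\left(I,D \right)} = 57 D I + 2 I = 2 I + 57 D I$)
$g{\left(-79,79 \right)} W{\left(4,3 \right)} = - 79 \left(2 + 57 \cdot 79\right) \frac{3}{4} = - 79 \left(2 + 4503\right) 3 \cdot \frac{1}{4} = \left(-79\right) 4505 \cdot \frac{3}{4} = \left(-355895\right) \frac{3}{4} = - \frac{1067685}{4}$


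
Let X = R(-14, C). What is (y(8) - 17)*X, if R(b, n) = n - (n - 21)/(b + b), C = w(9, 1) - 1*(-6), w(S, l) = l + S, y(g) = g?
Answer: -3987/28 ≈ -142.39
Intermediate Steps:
w(S, l) = S + l
C = 16 (C = (9 + 1) - 1*(-6) = 10 + 6 = 16)
R(b, n) = n - (-21 + n)/(2*b)
X = 443/28 (X = (½)*(21 - 1*16 + 2*(-14)*16)/(-14) = (½)*(-1/14)*(21 - 16 - 448) = (½)*(-1/14)*(-443) = 443/28 ≈ 15.821)
(y(8) - 17)*X = (8 - 17)*(443/28) = -9*443/28 = -3987/28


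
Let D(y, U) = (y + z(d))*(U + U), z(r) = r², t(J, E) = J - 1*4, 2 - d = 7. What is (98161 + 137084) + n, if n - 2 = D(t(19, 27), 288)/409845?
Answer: 6427655317/27323 ≈ 2.3525e+5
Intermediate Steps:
d = -5 (d = 2 - 1*7 = 2 - 7 = -5)
t(J, E) = -4 + J (t(J, E) = J - 4 = -4 + J)
D(y, U) = 2*U*(25 + y) (D(y, U) = (y + (-5)²)*(U + U) = (y + 25)*(2*U) = (25 + y)*(2*U) = 2*U*(25 + y))
n = 56182/27323 (n = 2 + (2*288*(25 + (-4 + 19)))/409845 = 2 + (2*288*(25 + 15))*(1/409845) = 2 + (2*288*40)*(1/409845) = 2 + 23040*(1/409845) = 2 + 1536/27323 = 56182/27323 ≈ 2.0562)
(98161 + 137084) + n = (98161 + 137084) + 56182/27323 = 235245 + 56182/27323 = 6427655317/27323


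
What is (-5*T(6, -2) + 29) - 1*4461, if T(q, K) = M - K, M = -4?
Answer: -4422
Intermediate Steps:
T(q, K) = -4 - K
(-5*T(6, -2) + 29) - 1*4461 = (-5*(-4 - 1*(-2)) + 29) - 1*4461 = (-5*(-4 + 2) + 29) - 4461 = (-5*(-2) + 29) - 4461 = (10 + 29) - 4461 = 39 - 4461 = -4422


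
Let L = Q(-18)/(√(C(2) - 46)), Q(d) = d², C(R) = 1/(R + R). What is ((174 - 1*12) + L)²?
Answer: 1460916/61 - 69984*I*√183/61 ≈ 23949.0 - 15520.0*I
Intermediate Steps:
C(R) = 1/(2*R)
L = -216*I*√183/61 (L = (-18)²/(√((½)/2 - 46)) = 324/(√((½)*(½) - 46)) = 324/(√(¼ - 46)) = 324/(√(-183/4)) = 324/((I*√183/2)) = 324*(-2*I*√183/183) = -216*I*√183/61 ≈ -47.902*I)
((174 - 1*12) + L)² = ((174 - 1*12) - 216*I*√183/61)² = ((174 - 12) - 216*I*√183/61)² = (162 - 216*I*√183/61)²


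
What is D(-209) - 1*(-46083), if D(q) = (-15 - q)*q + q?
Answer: 5328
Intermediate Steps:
D(q) = q + q*(-15 - q) (D(q) = q*(-15 - q) + q = q + q*(-15 - q))
D(-209) - 1*(-46083) = -1*(-209)*(14 - 209) - 1*(-46083) = -1*(-209)*(-195) + 46083 = -40755 + 46083 = 5328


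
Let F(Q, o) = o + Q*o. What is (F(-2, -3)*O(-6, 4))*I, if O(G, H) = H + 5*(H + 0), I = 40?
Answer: 2880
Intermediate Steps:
O(G, H) = 6*H (O(G, H) = H + 5*H = 6*H)
(F(-2, -3)*O(-6, 4))*I = ((-3*(1 - 2))*(6*4))*40 = (-3*(-1)*24)*40 = (3*24)*40 = 72*40 = 2880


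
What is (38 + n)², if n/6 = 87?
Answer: 313600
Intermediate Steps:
n = 522 (n = 6*87 = 522)
(38 + n)² = (38 + 522)² = 560² = 313600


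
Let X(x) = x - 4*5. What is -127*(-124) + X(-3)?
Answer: 15725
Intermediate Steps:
X(x) = -20 + x (X(x) = x - 20 = -20 + x)
-127*(-124) + X(-3) = -127*(-124) + (-20 - 3) = 15748 - 23 = 15725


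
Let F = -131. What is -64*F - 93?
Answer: 8291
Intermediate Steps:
-64*F - 93 = -64*(-131) - 93 = 8384 - 93 = 8291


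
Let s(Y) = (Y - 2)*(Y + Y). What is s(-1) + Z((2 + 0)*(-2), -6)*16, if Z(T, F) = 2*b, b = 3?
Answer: 102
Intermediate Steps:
s(Y) = 2*Y*(-2 + Y) (s(Y) = (-2 + Y)*(2*Y) = 2*Y*(-2 + Y))
Z(T, F) = 6 (Z(T, F) = 2*3 = 6)
s(-1) + Z((2 + 0)*(-2), -6)*16 = 2*(-1)*(-2 - 1) + 6*16 = 2*(-1)*(-3) + 96 = 6 + 96 = 102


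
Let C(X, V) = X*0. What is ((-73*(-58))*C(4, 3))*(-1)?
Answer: 0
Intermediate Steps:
C(X, V) = 0
((-73*(-58))*C(4, 3))*(-1) = (-73*(-58)*0)*(-1) = (4234*0)*(-1) = 0*(-1) = 0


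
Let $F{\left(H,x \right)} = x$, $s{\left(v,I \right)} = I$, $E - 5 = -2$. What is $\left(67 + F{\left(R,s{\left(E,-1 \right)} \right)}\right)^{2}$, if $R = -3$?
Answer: $4356$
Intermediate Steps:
$E = 3$ ($E = 5 - 2 = 3$)
$\left(67 + F{\left(R,s{\left(E,-1 \right)} \right)}\right)^{2} = \left(67 - 1\right)^{2} = 66^{2} = 4356$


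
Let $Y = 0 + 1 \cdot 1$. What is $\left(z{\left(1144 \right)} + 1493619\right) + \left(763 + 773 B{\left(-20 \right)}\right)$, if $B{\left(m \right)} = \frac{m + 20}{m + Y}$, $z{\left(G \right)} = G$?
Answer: $1495526$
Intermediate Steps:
$Y = 1$ ($Y = 0 + 1 = 1$)
$B{\left(m \right)} = \frac{20 + m}{1 + m}$ ($B{\left(m \right)} = \frac{m + 20}{m + 1} = \frac{20 + m}{1 + m}$)
$\left(z{\left(1144 \right)} + 1493619\right) + \left(763 + 773 B{\left(-20 \right)}\right) = \left(1144 + 1493619\right) + \left(763 + 773 \frac{20 - 20}{1 - 20}\right) = 1494763 + \left(763 + 773 \frac{1}{-19} \cdot 0\right) = 1494763 + \left(763 + 773 \left(\left(- \frac{1}{19}\right) 0\right)\right) = 1494763 + \left(763 + 773 \cdot 0\right) = 1494763 + \left(763 + 0\right) = 1494763 + 763 = 1495526$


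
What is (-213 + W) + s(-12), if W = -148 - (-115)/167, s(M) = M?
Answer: -62176/167 ≈ -372.31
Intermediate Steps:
W = -24601/167 (W = -148 - (-115)/167 = -148 - 1*(-115/167) = -148 + 115/167 = -24601/167 ≈ -147.31)
(-213 + W) + s(-12) = (-213 - 24601/167) - 12 = -60172/167 - 12 = -62176/167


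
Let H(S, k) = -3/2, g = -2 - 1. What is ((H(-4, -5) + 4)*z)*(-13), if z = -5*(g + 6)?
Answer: 975/2 ≈ 487.50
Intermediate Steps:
g = -3
H(S, k) = -3/2 (H(S, k) = -3*½ = -3/2)
z = -15 (z = -5*(-3 + 6) = -5*3 = -15)
((H(-4, -5) + 4)*z)*(-13) = ((-3/2 + 4)*(-15))*(-13) = ((5/2)*(-15))*(-13) = -75/2*(-13) = 975/2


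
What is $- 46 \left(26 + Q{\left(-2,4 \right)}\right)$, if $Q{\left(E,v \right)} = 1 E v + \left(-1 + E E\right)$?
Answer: $-966$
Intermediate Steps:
$Q{\left(E,v \right)} = -1 + E^{2} + E v$ ($Q{\left(E,v \right)} = E v + \left(-1 + E^{2}\right) = -1 + E^{2} + E v$)
$- 46 \left(26 + Q{\left(-2,4 \right)}\right) = - 46 \left(26 - \left(9 - 4\right)\right) = - 46 \left(26 - 5\right) = \left(-46\right) 21 = -966$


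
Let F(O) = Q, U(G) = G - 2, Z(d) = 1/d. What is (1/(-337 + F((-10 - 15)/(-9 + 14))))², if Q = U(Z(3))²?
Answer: 81/9048064 ≈ 8.9522e-6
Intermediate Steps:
U(G) = -2 + G
Q = 25/9 (Q = (-2 + 1/3)² = (-2 + ⅓)² = (-5/3)² = 25/9 ≈ 2.7778)
F(O) = 25/9
(1/(-337 + F((-10 - 15)/(-9 + 14))))² = (1/(-337 + 25/9))² = (1/(-3008/9))² = (-9/3008)² = 81/9048064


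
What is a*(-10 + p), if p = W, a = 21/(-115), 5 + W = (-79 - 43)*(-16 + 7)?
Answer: -22743/115 ≈ -197.77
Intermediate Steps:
W = 1093 (W = -5 + (-79 - 43)*(-16 + 7) = -5 - 122*(-9) = -5 + 1098 = 1093)
a = -21/115 (a = 21*(-1/115) = -21/115 ≈ -0.18261)
p = 1093
a*(-10 + p) = -21*(-10 + 1093)/115 = -21/115*1083 = -22743/115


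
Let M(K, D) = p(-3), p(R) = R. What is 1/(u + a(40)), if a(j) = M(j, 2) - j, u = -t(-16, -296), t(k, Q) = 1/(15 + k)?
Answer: -1/42 ≈ -0.023810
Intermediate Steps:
u = 1 (u = -1/(15 - 16) = -1/(-1) = -1*(-1) = 1)
M(K, D) = -3
a(j) = -3 - j
1/(u + a(40)) = 1/(1 + (-3 - 1*40)) = 1/(1 + (-3 - 40)) = 1/(1 - 43) = 1/(-42) = -1/42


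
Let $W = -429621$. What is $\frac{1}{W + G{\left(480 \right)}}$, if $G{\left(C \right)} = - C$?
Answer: $- \frac{1}{430101} \approx -2.325 \cdot 10^{-6}$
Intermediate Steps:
$\frac{1}{W + G{\left(480 \right)}} = \frac{1}{-429621 - 480} = \frac{1}{-430101} = - \frac{1}{430101}$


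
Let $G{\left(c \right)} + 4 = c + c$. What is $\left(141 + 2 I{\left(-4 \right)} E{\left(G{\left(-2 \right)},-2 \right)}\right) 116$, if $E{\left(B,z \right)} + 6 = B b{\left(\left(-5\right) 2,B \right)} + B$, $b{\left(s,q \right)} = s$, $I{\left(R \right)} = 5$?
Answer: $92916$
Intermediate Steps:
$G{\left(c \right)} = -4 + 2 c$ ($G{\left(c \right)} = -4 + \left(c + c\right) = -4 + 2 c$)
$E{\left(B,z \right)} = -6 - 9 B$ ($E{\left(B,z \right)} = -6 + \left(B \left(\left(-5\right) 2\right) + B\right) = -6 + \left(B \left(-10\right) + B\right) = -6 + \left(- 10 B + B\right) = -6 - 9 B$)
$\left(141 + 2 I{\left(-4 \right)} E{\left(G{\left(-2 \right)},-2 \right)}\right) 116 = \left(141 + 2 \cdot 5 \left(-6 - 9 \left(-4 + 2 \left(-2\right)\right)\right)\right) 116 = \left(141 + 10 \left(-6 - 9 \left(-4 - 4\right)\right)\right) 116 = \left(141 + 10 \left(-6 - -72\right)\right) 116 = \left(141 + 10 \left(-6 + 72\right)\right) 116 = \left(141 + 10 \cdot 66\right) 116 = \left(141 + 660\right) 116 = 801 \cdot 116 = 92916$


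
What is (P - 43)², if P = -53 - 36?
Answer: 17424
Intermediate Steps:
P = -89
(P - 43)² = (-89 - 43)² = (-132)² = 17424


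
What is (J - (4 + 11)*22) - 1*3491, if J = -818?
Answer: -4639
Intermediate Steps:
(J - (4 + 11)*22) - 1*3491 = (-818 - (4 + 11)*22) - 1*3491 = (-818 - 15*22) - 3491 = (-818 - 1*330) - 3491 = (-818 - 330) - 3491 = -1148 - 3491 = -4639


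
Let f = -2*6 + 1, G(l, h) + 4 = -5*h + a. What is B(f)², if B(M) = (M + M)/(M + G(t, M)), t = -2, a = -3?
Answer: 484/1369 ≈ 0.35354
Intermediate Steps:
G(l, h) = -7 - 5*h (G(l, h) = -4 + (-5*h - 3) = -4 + (-3 - 5*h) = -7 - 5*h)
f = -11 (f = -12 + 1 = -11)
B(M) = 2*M/(-7 - 4*M) (B(M) = (M + M)/(M + (-7 - 5*M)) = (2*M)/(-7 - 4*M) = 2*M/(-7 - 4*M))
B(f)² = (-2*(-11)/(7 + 4*(-11)))² = (-2*(-11)/(7 - 44))² = (-2*(-11)/(-37))² = (-2*(-11)*(-1/37))² = (-22/37)² = 484/1369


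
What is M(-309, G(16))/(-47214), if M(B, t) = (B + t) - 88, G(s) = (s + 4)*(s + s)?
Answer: -27/5246 ≈ -0.0051468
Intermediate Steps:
G(s) = 2*s*(4 + s) (G(s) = (4 + s)*(2*s) = 2*s*(4 + s))
M(B, t) = -88 + B + t
M(-309, G(16))/(-47214) = (-88 - 309 + 2*16*(4 + 16))/(-47214) = (-88 - 309 + 2*16*20)*(-1/47214) = (-88 - 309 + 640)*(-1/47214) = 243*(-1/47214) = -27/5246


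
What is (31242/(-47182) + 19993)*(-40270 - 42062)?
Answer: -38831002072344/23591 ≈ -1.6460e+9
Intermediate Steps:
(31242/(-47182) + 19993)*(-40270 - 42062) = (31242*(-1/47182) + 19993)*(-82332) = (-15621/23591 + 19993)*(-82332) = (471639242/23591)*(-82332) = -38831002072344/23591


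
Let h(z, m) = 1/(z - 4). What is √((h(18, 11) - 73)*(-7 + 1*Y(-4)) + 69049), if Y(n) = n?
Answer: √13690838/14 ≈ 264.29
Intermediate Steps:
h(z, m) = 1/(-4 + z)
√((h(18, 11) - 73)*(-7 + 1*Y(-4)) + 69049) = √((1/(-4 + 18) - 73)*(-7 + 1*(-4)) + 69049) = √((1/14 - 73)*(-7 - 4) + 69049) = √((1/14 - 73)*(-11) + 69049) = √(-1021/14*(-11) + 69049) = √(11231/14 + 69049) = √(977917/14) = √13690838/14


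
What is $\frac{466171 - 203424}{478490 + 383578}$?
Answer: $\frac{262747}{862068} \approx 0.30479$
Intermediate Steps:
$\frac{466171 - 203424}{478490 + 383578} = \frac{262747}{862068}$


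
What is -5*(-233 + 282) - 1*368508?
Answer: -368753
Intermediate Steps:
-5*(-233 + 282) - 1*368508 = -5*49 - 368508 = -245 - 368508 = -368753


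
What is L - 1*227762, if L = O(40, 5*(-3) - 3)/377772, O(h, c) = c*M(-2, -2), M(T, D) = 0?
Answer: -227762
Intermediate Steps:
O(h, c) = 0 (O(h, c) = c*0 = 0)
L = 0 (L = 0/377772 = 0*(1/377772) = 0)
L - 1*227762 = 0 - 1*227762 = 0 - 227762 = -227762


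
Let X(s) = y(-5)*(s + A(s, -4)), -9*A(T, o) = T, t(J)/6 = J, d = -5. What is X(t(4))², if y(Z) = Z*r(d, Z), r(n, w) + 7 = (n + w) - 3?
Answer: 40960000/9 ≈ 4.5511e+6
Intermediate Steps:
t(J) = 6*J
r(n, w) = -10 + n + w (r(n, w) = -7 + ((n + w) - 3) = -7 + (-3 + n + w) = -10 + n + w)
A(T, o) = -T/9
y(Z) = Z*(-15 + Z) (y(Z) = Z*(-10 - 5 + Z) = Z*(-15 + Z))
X(s) = 800*s/9 (X(s) = (-5*(-15 - 5))*(s - s/9) = (-5*(-20))*(8*s/9) = 100*(8*s/9) = 800*s/9)
X(t(4))² = (800*(6*4)/9)² = ((800/9)*24)² = (6400/3)² = 40960000/9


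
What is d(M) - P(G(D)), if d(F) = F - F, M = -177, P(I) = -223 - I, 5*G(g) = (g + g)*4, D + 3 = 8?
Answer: 231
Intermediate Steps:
D = 5 (D = -3 + 8 = 5)
G(g) = 8*g/5 (G(g) = ((g + g)*4)/5 = ((2*g)*4)/5 = (8*g)/5 = 8*g/5)
d(F) = 0
d(M) - P(G(D)) = 0 - (-223 - 8*5/5) = 0 - (-223 - 1*8) = 0 - (-223 - 8) = 0 - 1*(-231) = 0 + 231 = 231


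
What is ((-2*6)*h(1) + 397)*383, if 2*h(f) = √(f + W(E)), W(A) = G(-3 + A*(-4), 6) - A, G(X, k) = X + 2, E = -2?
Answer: 152051 - 2298*√10 ≈ 1.4478e+5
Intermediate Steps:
G(X, k) = 2 + X
W(A) = -1 - 5*A (W(A) = (2 + (-3 + A*(-4))) - A = (2 + (-3 - 4*A)) - A = (-1 - 4*A) - A = -1 - 5*A)
h(f) = √(9 + f)/2 (h(f) = √(f + (-1 - 5*(-2)))/2 = √(f + (-1 + 10))/2 = √(f + 9)/2 = √(9 + f)/2)
((-2*6)*h(1) + 397)*383 = ((-2*6)*(√(9 + 1)/2) + 397)*383 = (-6*√10 + 397)*383 = (397 - 6*√10)*383 = 152051 - 2298*√10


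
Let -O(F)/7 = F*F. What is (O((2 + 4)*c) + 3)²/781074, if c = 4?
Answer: 1803649/86786 ≈ 20.783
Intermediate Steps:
O(F) = -7*F² (O(F) = -7*F*F = -7*F²)
(O((2 + 4)*c) + 3)²/781074 = (-7*16*(2 + 4)² + 3)²/781074 = (-7*(6*4)² + 3)²*(1/781074) = (-7*24² + 3)²*(1/781074) = (-7*576 + 3)²*(1/781074) = (-4032 + 3)²*(1/781074) = (-4029)²*(1/781074) = 16232841*(1/781074) = 1803649/86786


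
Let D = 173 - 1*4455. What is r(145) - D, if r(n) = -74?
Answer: 4208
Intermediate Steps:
D = -4282 (D = 173 - 4455 = -4282)
r(145) - D = -74 - 1*(-4282) = -74 + 4282 = 4208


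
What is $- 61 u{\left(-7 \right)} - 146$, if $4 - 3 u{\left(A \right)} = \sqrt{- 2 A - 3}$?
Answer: $- \frac{682}{3} + \frac{61 \sqrt{11}}{3} \approx -159.9$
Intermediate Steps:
$u{\left(A \right)} = \frac{4}{3} - \frac{\sqrt{-3 - 2 A}}{3}$ ($u{\left(A \right)} = \frac{4}{3} - \frac{\sqrt{- 2 A - 3}}{3} = \frac{4}{3} - \frac{\sqrt{-3 - 2 A}}{3}$)
$- 61 u{\left(-7 \right)} - 146 = - 61 \left(\frac{4}{3} - \frac{\sqrt{-3 - -14}}{3}\right) - 146 = - 61 \left(\frac{4}{3} - \frac{\sqrt{-3 + 14}}{3}\right) - 146 = - 61 \left(\frac{4}{3} - \frac{\sqrt{11}}{3}\right) - 146 = \left(- \frac{244}{3} + \frac{61 \sqrt{11}}{3}\right) - 146 = - \frac{682}{3} + \frac{61 \sqrt{11}}{3}$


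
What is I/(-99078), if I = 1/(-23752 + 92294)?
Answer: -1/6791004276 ≈ -1.4725e-10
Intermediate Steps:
I = 1/68542 ≈ 1.4590e-5
I/(-99078) = (1/68542)/(-99078) = (1/68542)*(-1/99078) = -1/6791004276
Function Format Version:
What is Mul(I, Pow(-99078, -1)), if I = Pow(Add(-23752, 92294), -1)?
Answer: Rational(-1, 6791004276) ≈ -1.4725e-10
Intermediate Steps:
I = Rational(1, 68542) (I = Pow(68542, -1) = Rational(1, 68542) ≈ 1.4590e-5)
Mul(I, Pow(-99078, -1)) = Mul(Rational(1, 68542), Pow(-99078, -1)) = Mul(Rational(1, 68542), Rational(-1, 99078)) = Rational(-1, 6791004276)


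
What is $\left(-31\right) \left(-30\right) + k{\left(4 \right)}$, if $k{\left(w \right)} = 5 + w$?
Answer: $939$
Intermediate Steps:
$\left(-31\right) \left(-30\right) + k{\left(4 \right)} = \left(-31\right) \left(-30\right) + \left(5 + 4\right) = 930 + 9 = 939$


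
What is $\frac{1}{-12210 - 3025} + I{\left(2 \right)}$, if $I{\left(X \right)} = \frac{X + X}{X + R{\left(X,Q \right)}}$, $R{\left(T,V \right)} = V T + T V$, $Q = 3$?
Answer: $\frac{30463}{106645} \approx 0.28565$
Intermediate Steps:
$R{\left(T,V \right)} = 2 T V$ ($R{\left(T,V \right)} = T V + T V = 2 T V$)
$I{\left(X \right)} = \frac{2}{7}$ ($I{\left(X \right)} = \frac{X + X}{X + 2 X 3} = \frac{2 X}{X + 6 X} = \frac{2 X}{7 X} = 2 X \frac{1}{7 X} = \frac{2}{7}$)
$\frac{1}{-12210 - 3025} + I{\left(2 \right)} = \frac{1}{-12210 - 3025} + \frac{2}{7} = \frac{1}{-15235} + \frac{2}{7} = - \frac{1}{15235} + \frac{2}{7} = \frac{30463}{106645}$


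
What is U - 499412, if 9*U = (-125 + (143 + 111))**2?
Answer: -497563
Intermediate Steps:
U = 1849 (U = (-125 + (143 + 111))**2/9 = (-125 + 254)**2/9 = (1/9)*129**2 = (1/9)*16641 = 1849)
U - 499412 = 1849 - 499412 = -497563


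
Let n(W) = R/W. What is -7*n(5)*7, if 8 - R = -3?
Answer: -539/5 ≈ -107.80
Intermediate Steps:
R = 11 (R = 8 - 1*(-3) = 8 + 3 = 11)
n(W) = 11/W
-7*n(5)*7 = -77/5*7 = -539/5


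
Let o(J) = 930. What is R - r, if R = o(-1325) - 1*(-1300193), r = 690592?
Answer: 610531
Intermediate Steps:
R = 1301123 (R = 930 - 1*(-1300193) = 930 + 1300193 = 1301123)
R - r = 1301123 - 1*690592 = 1301123 - 690592 = 610531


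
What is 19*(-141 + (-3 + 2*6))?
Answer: -2508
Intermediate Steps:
19*(-141 + (-3 + 2*6)) = 19*(-141 + (-3 + 12)) = 19*(-141 + 9) = 19*(-132) = -2508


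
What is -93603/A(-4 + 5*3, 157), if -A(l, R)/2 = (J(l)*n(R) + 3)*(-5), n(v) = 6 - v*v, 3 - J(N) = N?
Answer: -93603/1971470 ≈ -0.047479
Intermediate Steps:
J(N) = 3 - N
n(v) = 6 - v²
A(l, R) = 30 + 10*(3 - l)*(6 - R²) (A(l, R) = -2*((3 - l)*(6 - R²) + 3)*(-5) = -2*(3 + (3 - l)*(6 - R²))*(-5) = -2*(-15 - 5*(3 - l)*(6 - R²)) = 30 + 10*(3 - l)*(6 - R²))
-93603/A(-4 + 5*3, 157) = -93603/(30 + 10*(-6 + 157²)*(-3 + (-4 + 5*3))) = -93603/(30 + 10*(-6 + 24649)*(-3 + (-4 + 15))) = -93603/(30 + 10*24643*(-3 + 11)) = -93603/(30 + 10*24643*8) = -93603/(30 + 1971440) = -93603/1971470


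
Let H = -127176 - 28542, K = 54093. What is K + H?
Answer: -101625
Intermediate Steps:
H = -155718
K + H = 54093 - 155718 = -101625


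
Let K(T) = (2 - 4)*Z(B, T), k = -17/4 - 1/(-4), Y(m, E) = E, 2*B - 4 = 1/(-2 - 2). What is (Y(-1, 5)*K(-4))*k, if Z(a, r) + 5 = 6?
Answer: 40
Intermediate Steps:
B = 15/8 (B = 2 + 1/(2*(-2 - 2)) = 2 + (½)/(-4) = 2 + (½)*(-¼) = 2 - ⅛ = 15/8 ≈ 1.8750)
Z(a, r) = 1 (Z(a, r) = -5 + 6 = 1)
k = -4 (k = -17*¼ - 1*(-¼) = -17/4 + ¼ = -4)
K(T) = -2 (K(T) = (2 - 4)*1 = -2*1 = -2)
(Y(-1, 5)*K(-4))*k = (5*(-2))*(-4) = -10*(-4) = 40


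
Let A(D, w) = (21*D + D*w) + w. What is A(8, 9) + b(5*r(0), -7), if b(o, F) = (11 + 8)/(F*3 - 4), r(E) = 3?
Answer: 6206/25 ≈ 248.24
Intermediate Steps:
A(D, w) = w + 21*D + D*w
b(o, F) = 19/(-4 + 3*F) (b(o, F) = 19/(3*F - 4) = 19/(-4 + 3*F))
A(8, 9) + b(5*r(0), -7) = (9 + 21*8 + 8*9) + 19/(-4 + 3*(-7)) = (9 + 168 + 72) + 19/(-4 - 21) = 249 + 19/(-25) = 249 + 19*(-1/25) = 249 - 19/25 = 6206/25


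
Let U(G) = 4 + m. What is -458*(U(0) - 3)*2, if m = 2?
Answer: -2748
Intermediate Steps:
U(G) = 6 (U(G) = 4 + 2 = 6)
-458*(U(0) - 3)*2 = -458*(6 - 3)*2 = -1374*2 = -458*6 = -2748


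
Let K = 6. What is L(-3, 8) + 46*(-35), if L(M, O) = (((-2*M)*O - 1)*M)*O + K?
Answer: -2732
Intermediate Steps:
L(M, O) = 6 + M*O*(-1 - 2*M*O) (L(M, O) = (((-2*M)*O - 1)*M)*O + 6 = ((-2*M*O - 1)*M)*O + 6 = ((-1 - 2*M*O)*M)*O + 6 = (M*(-1 - 2*M*O))*O + 6 = M*O*(-1 - 2*M*O) + 6 = 6 + M*O*(-1 - 2*M*O))
L(-3, 8) + 46*(-35) = (6 - 1*(-3)*8 - 2*(-3)**2*8**2) + 46*(-35) = (6 + 24 - 2*9*64) - 1610 = (6 + 24 - 1152) - 1610 = -1122 - 1610 = -2732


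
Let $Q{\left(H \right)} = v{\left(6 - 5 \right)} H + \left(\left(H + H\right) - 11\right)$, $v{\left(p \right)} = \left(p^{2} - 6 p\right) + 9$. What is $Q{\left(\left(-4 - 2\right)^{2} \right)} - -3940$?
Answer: $4145$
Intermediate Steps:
$v{\left(p \right)} = 9 + p^{2} - 6 p$
$Q{\left(H \right)} = -11 + 6 H$ ($Q{\left(H \right)} = \left(9 + \left(6 - 5\right)^{2} - 6 \left(6 - 5\right)\right) H + \left(\left(H + H\right) - 11\right) = \left(9 + 1^{2} - 6\right) H + \left(2 H - 11\right) = \left(9 + 1 - 6\right) H + \left(-11 + 2 H\right) = 4 H + \left(-11 + 2 H\right) = -11 + 6 H$)
$Q{\left(\left(-4 - 2\right)^{2} \right)} - -3940 = \left(-11 + 6 \left(-4 - 2\right)^{2}\right) - -3940 = \left(-11 + 6 \left(-6\right)^{2}\right) + 3940 = \left(-11 + 6 \cdot 36\right) + 3940 = \left(-11 + 216\right) + 3940 = 205 + 3940 = 4145$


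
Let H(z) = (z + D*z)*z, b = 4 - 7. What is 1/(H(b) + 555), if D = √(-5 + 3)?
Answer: 94/53043 - I*√2/35362 ≈ 0.0017721 - 3.9992e-5*I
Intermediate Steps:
D = I*√2 (D = √(-2) = I*√2 ≈ 1.4142*I)
b = -3
H(z) = z*(z + I*z*√2) (H(z) = (z + (I*√2)*z)*z = (z + I*z*√2)*z = z*(z + I*z*√2))
1/(H(b) + 555) = 1/((-3)²*(1 + I*√2) + 555) = 1/(9*(1 + I*√2) + 555) = 1/((9 + 9*I*√2) + 555) = 1/(564 + 9*I*√2)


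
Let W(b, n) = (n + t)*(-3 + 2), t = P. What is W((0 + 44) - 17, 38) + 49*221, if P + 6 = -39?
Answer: 10836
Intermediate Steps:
P = -45 (P = -6 - 39 = -45)
t = -45
W(b, n) = 45 - n (W(b, n) = (n - 45)*(-3 + 2) = (-45 + n)*(-1) = 45 - n)
W((0 + 44) - 17, 38) + 49*221 = (45 - 1*38) + 49*221 = (45 - 38) + 10829 = 7 + 10829 = 10836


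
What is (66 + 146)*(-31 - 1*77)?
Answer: -22896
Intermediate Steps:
(66 + 146)*(-31 - 1*77) = 212*(-31 - 77) = 212*(-108) = -22896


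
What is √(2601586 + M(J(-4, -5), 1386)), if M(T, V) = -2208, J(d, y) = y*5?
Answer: √2599378 ≈ 1612.3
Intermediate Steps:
J(d, y) = 5*y
√(2601586 + M(J(-4, -5), 1386)) = √(2601586 - 2208) = √2599378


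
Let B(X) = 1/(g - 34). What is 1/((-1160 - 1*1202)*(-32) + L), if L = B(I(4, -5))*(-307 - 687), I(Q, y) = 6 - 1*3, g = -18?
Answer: 26/1965681 ≈ 1.3227e-5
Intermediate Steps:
I(Q, y) = 3 (I(Q, y) = 6 - 3 = 3)
B(X) = -1/52 (B(X) = 1/(-18 - 34) = 1/(-52) = -1/52)
L = 497/26 (L = -(-307 - 687)/52 = -1/52*(-994) = 497/26 ≈ 19.115)
1/((-1160 - 1*1202)*(-32) + L) = 1/((-1160 - 1*1202)*(-32) + 497/26) = 1/((-1160 - 1202)*(-32) + 497/26) = 1/(-2362*(-32) + 497/26) = 1/(75584 + 497/26) = 1/(1965681/26) = 26/1965681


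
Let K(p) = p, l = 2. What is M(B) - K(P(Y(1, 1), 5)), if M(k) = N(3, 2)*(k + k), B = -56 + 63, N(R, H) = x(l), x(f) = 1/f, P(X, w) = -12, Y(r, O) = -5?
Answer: 19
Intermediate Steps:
N(R, H) = ½ (N(R, H) = 1/2 = ½)
B = 7
M(k) = k (M(k) = (k + k)/2 = (2*k)/2 = k)
M(B) - K(P(Y(1, 1), 5)) = 7 - 1*(-12) = 7 + 12 = 19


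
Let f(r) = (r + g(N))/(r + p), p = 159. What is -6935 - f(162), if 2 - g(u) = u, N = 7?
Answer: -2226292/321 ≈ -6935.5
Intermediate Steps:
g(u) = 2 - u
f(r) = (-5 + r)/(159 + r) (f(r) = (r + (2 - 1*7))/(r + 159) = (r + (2 - 7))/(159 + r) = (r - 5)/(159 + r) = (-5 + r)/(159 + r))
-6935 - f(162) = -6935 - (-5 + 162)/(159 + 162) = -6935 - 157/321 = -2226292/321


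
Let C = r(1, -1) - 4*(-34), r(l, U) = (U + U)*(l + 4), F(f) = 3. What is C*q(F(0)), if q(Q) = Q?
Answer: 378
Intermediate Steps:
r(l, U) = 2*U*(4 + l) (r(l, U) = (2*U)*(4 + l) = 2*U*(4 + l))
C = 126 (C = 2*(-1)*(4 + 1) - 4*(-34) = 2*(-1)*5 + 136 = -10 + 136 = 126)
C*q(F(0)) = 126*3 = 378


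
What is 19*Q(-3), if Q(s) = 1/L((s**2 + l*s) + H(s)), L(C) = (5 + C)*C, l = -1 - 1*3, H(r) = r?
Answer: 19/414 ≈ 0.045894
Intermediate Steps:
l = -4 (l = -1 - 3 = -4)
L(C) = C*(5 + C)
Q(s) = 1/((s**2 - 3*s)*(5 + s**2 - 3*s)) (Q(s) = 1/(((s**2 - 4*s) + s)*(5 + ((s**2 - 4*s) + s))) = 1/((s**2 - 3*s)*(5 + (s**2 - 3*s))) = 1/((s**2 - 3*s)*(5 + s**2 - 3*s)))
19*Q(-3) = 19*(1/((-3)*(-3 - 3)*(5 + (-3)**2 - 3*(-3)))) = 19*(-1/3/(-6*(5 + 9 + 9))) = 19*(-1/3*(-1/6)/23) = 19*(-1/3*(-1/6)*1/23) = 19*(1/414) = 19/414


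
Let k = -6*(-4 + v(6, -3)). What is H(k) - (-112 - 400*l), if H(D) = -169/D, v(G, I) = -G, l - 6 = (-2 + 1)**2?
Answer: 174551/60 ≈ 2909.2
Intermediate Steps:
l = 7 (l = 6 + (-2 + 1)**2 = 6 + (-1)**2 = 6 + 1 = 7)
k = 60 (k = -6*(-4 - 1*6) = -6*(-4 - 6) = -6*(-10) = 60)
H(k) - (-112 - 400*l) = -169/60 - (-112 - 400*7) = -169*1/60 - (-112 - 50*56) = -169/60 - (-112 - 2800) = -169/60 - 1*(-2912) = -169/60 + 2912 = 174551/60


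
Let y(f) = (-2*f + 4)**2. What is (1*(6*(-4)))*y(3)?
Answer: -96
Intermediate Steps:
y(f) = (4 - 2*f)**2
(1*(6*(-4)))*y(3) = (1*(6*(-4)))*(4*(-2 + 3)**2) = (1*(-24))*(4*1**2) = -96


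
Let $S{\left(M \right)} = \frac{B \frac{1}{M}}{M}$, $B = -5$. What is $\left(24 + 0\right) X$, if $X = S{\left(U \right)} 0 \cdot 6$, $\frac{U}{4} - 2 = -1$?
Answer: $0$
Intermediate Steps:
$U = 4$ ($U = 8 + 4 \left(-1\right) = 8 - 4 = 4$)
$S{\left(M \right)} = - \frac{5}{M^{2}}$ ($S{\left(M \right)} = \frac{\left(-5\right) \frac{1}{M}}{M} = - \frac{5}{M^{2}}$)
$X = 0$ ($X = - \frac{5}{16} \cdot 0 \cdot 6 = \left(-5\right) \frac{1}{16} \cdot 0 \cdot 6 = \left(- \frac{5}{16}\right) 0 \cdot 6 = 0 \cdot 6 = 0$)
$\left(24 + 0\right) X = \left(24 + 0\right) 0 = 24 \cdot 0 = 0$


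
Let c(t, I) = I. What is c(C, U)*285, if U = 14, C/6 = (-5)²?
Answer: 3990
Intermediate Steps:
C = 150 (C = 6*(-5)² = 6*25 = 150)
c(C, U)*285 = 14*285 = 3990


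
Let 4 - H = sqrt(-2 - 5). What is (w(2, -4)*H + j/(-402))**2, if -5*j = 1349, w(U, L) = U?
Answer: 190647241/4040100 - 34858*I*sqrt(7)/1005 ≈ 47.189 - 91.767*I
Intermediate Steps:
j = -1349/5 (j = -1/5*1349 = -1349/5 ≈ -269.80)
H = 4 - I*sqrt(7) (H = 4 - sqrt(-2 - 5) = 4 - sqrt(-7) = 4 - I*sqrt(7) ≈ 4.0 - 2.6458*I)
(w(2, -4)*H + j/(-402))**2 = (2*(4 - I*sqrt(7)) - 1349/5/(-402))**2 = ((8 - 2*I*sqrt(7)) - 1349/5*(-1/402))**2 = ((8 - 2*I*sqrt(7)) + 1349/2010)**2 = (17429/2010 - 2*I*sqrt(7))**2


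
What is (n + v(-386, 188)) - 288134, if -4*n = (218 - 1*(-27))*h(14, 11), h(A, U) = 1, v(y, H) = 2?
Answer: -1152773/4 ≈ -2.8819e+5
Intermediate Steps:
n = -245/4 (n = -(218 - 1*(-27))/4 = -(218 + 27)/4 = -245/4 ≈ -61.250)
(n + v(-386, 188)) - 288134 = (-245/4 + 2) - 288134 = -237/4 - 288134 = -1152773/4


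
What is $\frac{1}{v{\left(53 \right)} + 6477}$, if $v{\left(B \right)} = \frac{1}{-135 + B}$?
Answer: $\frac{82}{531113} \approx 0.00015439$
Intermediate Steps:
$\frac{1}{v{\left(53 \right)} + 6477} = \frac{1}{\frac{1}{-135 + 53} + 6477} = \frac{1}{\frac{1}{-82} + 6477} = \frac{1}{- \frac{1}{82} + 6477} = \frac{1}{\frac{531113}{82}} = \frac{82}{531113}$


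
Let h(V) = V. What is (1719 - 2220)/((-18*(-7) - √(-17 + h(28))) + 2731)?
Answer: -1431357/8162438 - 501*√11/8162438 ≈ -0.17556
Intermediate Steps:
(1719 - 2220)/((-18*(-7) - √(-17 + h(28))) + 2731) = (1719 - 2220)/((-18*(-7) - √(-17 + 28)) + 2731) = -501/((126 - √11) + 2731) = -501/(2857 - √11)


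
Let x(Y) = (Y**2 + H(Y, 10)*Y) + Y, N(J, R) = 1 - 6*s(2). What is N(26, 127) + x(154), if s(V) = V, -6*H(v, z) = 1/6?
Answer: 429385/18 ≈ 23855.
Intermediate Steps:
H(v, z) = -1/36 (H(v, z) = -1/6/6 = -1/6*1/6 = -1/36)
N(J, R) = -11 (N(J, R) = 1 - 6*2 = 1 - 12 = -11)
x(Y) = Y**2 + 35*Y/36 (x(Y) = (Y**2 - Y/36) + Y = Y**2 + 35*Y/36)
N(26, 127) + x(154) = -11 + (1/36)*154*(35 + 36*154) = -11 + (1/36)*154*(35 + 5544) = -11 + (1/36)*154*5579 = -11 + 429583/18 = 429385/18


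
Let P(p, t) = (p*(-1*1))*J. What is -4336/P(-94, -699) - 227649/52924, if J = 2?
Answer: -68069119/2487428 ≈ -27.365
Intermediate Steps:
P(p, t) = -2*p (P(p, t) = (p*(-1*1))*2 = (p*(-1))*2 = -p*2 = -2*p)
-4336/P(-94, -699) - 227649/52924 = -4336/((-2*(-94))) - 227649/52924 = -4336/188 - 227649*1/52924 = -4336*1/188 - 227649/52924 = -1084/47 - 227649/52924 = -68069119/2487428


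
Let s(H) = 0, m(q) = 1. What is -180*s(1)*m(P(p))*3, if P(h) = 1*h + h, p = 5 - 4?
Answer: 0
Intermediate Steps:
p = 1
P(h) = 2*h (P(h) = h + h = 2*h)
-180*s(1)*m(P(p))*3 = -180*0*1*3 = -0*3 = -180*0 = 0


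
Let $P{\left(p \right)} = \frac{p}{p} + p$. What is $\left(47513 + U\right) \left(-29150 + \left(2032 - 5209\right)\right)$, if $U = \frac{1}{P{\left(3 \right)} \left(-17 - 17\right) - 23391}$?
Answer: $- \frac{36136360340450}{23527} \approx -1.536 \cdot 10^{9}$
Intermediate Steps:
$P{\left(p \right)} = 1 + p$
$U = - \frac{1}{23527}$ ($U = \frac{1}{\left(1 + 3\right) \left(-17 - 17\right) - 23391} = \frac{1}{4 \left(-34\right) - 23391} = \frac{1}{-136 - 23391} = \frac{1}{-23527} = - \frac{1}{23527} \approx -4.2504 \cdot 10^{-5}$)
$\left(47513 + U\right) \left(-29150 + \left(2032 - 5209\right)\right) = \left(47513 - \frac{1}{23527}\right) \left(-29150 + \left(2032 - 5209\right)\right) = \frac{1117838350 \left(-29150 - 3177\right)}{23527} = \frac{1117838350}{23527} \left(-32327\right) = - \frac{36136360340450}{23527}$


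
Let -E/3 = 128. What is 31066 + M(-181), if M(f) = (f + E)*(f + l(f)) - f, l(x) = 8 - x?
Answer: 26727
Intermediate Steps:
E = -384 (E = -3*128 = -384)
M(f) = -3072 + 7*f (M(f) = (f - 384)*(f + (8 - f)) - f = (-384 + f)*8 - f = (-3072 + 8*f) - f = -3072 + 7*f)
31066 + M(-181) = 31066 + (-3072 + 7*(-181)) = 31066 + (-3072 - 1267) = 31066 - 4339 = 26727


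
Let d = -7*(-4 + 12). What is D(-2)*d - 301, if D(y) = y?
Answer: -189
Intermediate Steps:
d = -56 (d = -7*8 = -56)
D(-2)*d - 301 = -2*(-56) - 301 = 112 - 301 = -189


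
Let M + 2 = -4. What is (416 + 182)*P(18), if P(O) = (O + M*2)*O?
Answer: 64584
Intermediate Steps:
M = -6 (M = -2 - 4 = -6)
P(O) = O*(-12 + O) (P(O) = (O - 6*2)*O = (O - 12)*O = (-12 + O)*O = O*(-12 + O))
(416 + 182)*P(18) = (416 + 182)*(18*(-12 + 18)) = 598*(18*6) = 598*108 = 64584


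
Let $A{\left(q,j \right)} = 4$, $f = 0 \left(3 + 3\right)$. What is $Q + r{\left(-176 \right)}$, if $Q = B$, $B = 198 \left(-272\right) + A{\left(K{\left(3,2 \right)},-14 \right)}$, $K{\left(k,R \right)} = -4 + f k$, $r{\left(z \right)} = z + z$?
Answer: $-54204$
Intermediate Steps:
$f = 0$ ($f = 0 \cdot 6 = 0$)
$r{\left(z \right)} = 2 z$
$K{\left(k,R \right)} = -4$ ($K{\left(k,R \right)} = -4 + 0 k = -4 + 0 = -4$)
$B = -53852$ ($B = 198 \left(-272\right) + 4 = -53856 + 4 = -53852$)
$Q = -53852$
$Q + r{\left(-176 \right)} = -53852 + 2 \left(-176\right) = -53852 - 352 = -54204$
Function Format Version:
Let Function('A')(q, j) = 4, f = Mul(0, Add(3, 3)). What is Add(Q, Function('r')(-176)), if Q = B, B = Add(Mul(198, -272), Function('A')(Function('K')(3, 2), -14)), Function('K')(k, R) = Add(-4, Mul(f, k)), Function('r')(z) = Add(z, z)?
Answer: -54204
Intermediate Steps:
f = 0 (f = Mul(0, 6) = 0)
Function('r')(z) = Mul(2, z)
Function('K')(k, R) = -4 (Function('K')(k, R) = Add(-4, Mul(0, k)) = Add(-4, 0) = -4)
B = -53852 (B = Add(Mul(198, -272), 4) = Add(-53856, 4) = -53852)
Q = -53852
Add(Q, Function('r')(-176)) = Add(-53852, Mul(2, -176)) = Add(-53852, -352) = -54204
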